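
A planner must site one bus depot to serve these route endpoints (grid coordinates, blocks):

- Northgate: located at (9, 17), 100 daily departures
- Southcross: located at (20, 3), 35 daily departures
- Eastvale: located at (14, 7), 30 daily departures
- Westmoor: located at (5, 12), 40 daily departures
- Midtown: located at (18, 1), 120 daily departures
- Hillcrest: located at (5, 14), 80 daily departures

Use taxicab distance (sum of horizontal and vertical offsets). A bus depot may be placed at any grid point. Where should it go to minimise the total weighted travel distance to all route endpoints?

Manhattan distance separates: Σwᵢ(|x−xᵢ|+|y−yᵢ|) = Σwᵢ|x−xᵢ| + Σwᵢ|y−yᵢ|, so x and y are optimised independently as 1-D weighted medians.
Total weight W = 405; half = 202.5.
x-coordinate, sorted with cumulative weight:
  x=5 (Westmoor, w=40) cum 40
  x=5 (Hillcrest, w=80) cum 120
  x=9 (Northgate, w=100) cum 220  ← median
  x=14 (Eastvale, w=30) cum 250
  x=18 (Midtown, w=120) cum 370
  x=20 (Southcross, w=35) cum 405
⇒ x* = 9
y-coordinate, sorted with cumulative weight:
  y=1 (Midtown, w=120) cum 120
  y=3 (Southcross, w=35) cum 155
  y=7 (Eastvale, w=30) cum 185
  y=12 (Westmoor, w=40) cum 225  ← median
  y=14 (Hillcrest, w=80) cum 305
  y=17 (Northgate, w=100) cum 405
⇒ y* = 12

(9, 12)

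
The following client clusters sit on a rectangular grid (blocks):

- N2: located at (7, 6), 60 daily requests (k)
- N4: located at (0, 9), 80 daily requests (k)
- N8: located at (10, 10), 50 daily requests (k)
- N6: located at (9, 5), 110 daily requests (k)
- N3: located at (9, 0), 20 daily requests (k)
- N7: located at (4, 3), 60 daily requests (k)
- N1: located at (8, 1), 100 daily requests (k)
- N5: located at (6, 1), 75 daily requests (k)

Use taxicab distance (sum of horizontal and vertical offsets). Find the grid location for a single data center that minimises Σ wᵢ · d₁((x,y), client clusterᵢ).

Manhattan distance separates: Σwᵢ(|x−xᵢ|+|y−yᵢ|) = Σwᵢ|x−xᵢ| + Σwᵢ|y−yᵢ|, so x and y are optimised independently as 1-D weighted medians.
Total weight W = 555; half = 277.5.
x-coordinate, sorted with cumulative weight:
  x=0 (N4, w=80) cum 80
  x=4 (N7, w=60) cum 140
  x=6 (N5, w=75) cum 215
  x=7 (N2, w=60) cum 275
  x=8 (N1, w=100) cum 375  ← median
  x=9 (N6, w=110) cum 485
  x=9 (N3, w=20) cum 505
  x=10 (N8, w=50) cum 555
⇒ x* = 8
y-coordinate, sorted with cumulative weight:
  y=0 (N3, w=20) cum 20
  y=1 (N1, w=100) cum 120
  y=1 (N5, w=75) cum 195
  y=3 (N7, w=60) cum 255
  y=5 (N6, w=110) cum 365  ← median
  y=6 (N2, w=60) cum 425
  y=9 (N4, w=80) cum 505
  y=10 (N8, w=50) cum 555
⇒ y* = 5

(8, 5)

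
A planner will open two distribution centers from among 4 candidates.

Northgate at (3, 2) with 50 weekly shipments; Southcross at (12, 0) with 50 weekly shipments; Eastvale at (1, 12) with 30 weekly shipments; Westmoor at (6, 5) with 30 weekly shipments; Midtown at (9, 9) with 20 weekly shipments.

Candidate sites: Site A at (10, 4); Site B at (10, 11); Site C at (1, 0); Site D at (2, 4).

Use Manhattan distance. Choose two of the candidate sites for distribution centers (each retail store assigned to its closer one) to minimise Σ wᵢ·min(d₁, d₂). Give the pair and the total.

{Site A, Site D}, total 990

Evaluate every pair (each demand assigned to the nearer of the two):
  {Site A, Site D}: total = 990
  {Site A, Site C}: total = 1130
  {Site A, Site B}: total = 1260
  {Site B, Site D}: total = 1280
  {Site C, Site D}: total = 1360
  {Site B, Site C}: total = 1410
Best pair: {Site A, Site D} with total 990.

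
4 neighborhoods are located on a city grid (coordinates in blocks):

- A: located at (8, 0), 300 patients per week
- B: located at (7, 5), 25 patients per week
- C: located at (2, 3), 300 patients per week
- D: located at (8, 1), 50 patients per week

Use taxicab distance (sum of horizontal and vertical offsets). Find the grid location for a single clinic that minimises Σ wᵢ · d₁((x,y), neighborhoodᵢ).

(8, 1)

Manhattan distance separates: Σwᵢ(|x−xᵢ|+|y−yᵢ|) = Σwᵢ|x−xᵢ| + Σwᵢ|y−yᵢ|, so x and y are optimised independently as 1-D weighted medians.
Total weight W = 675; half = 337.5.
x-coordinate, sorted with cumulative weight:
  x=2 (C, w=300) cum 300
  x=7 (B, w=25) cum 325
  x=8 (A, w=300) cum 625  ← median
  x=8 (D, w=50) cum 675
⇒ x* = 8
y-coordinate, sorted with cumulative weight:
  y=0 (A, w=300) cum 300
  y=1 (D, w=50) cum 350  ← median
  y=3 (C, w=300) cum 650
  y=5 (B, w=25) cum 675
⇒ y* = 1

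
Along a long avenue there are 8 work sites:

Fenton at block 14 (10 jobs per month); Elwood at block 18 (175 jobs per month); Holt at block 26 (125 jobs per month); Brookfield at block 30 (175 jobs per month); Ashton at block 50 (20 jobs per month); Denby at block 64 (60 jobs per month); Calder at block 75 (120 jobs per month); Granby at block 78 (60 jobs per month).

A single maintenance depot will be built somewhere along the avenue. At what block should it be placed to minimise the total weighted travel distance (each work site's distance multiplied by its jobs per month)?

x = 30

For a sum of weighted absolute distances on a line, the optimum is the weighted median (not the mean). Total weight W = 745; half-weight = 372.5.
Sort by position and accumulate weight:
  block 14 (Fenton, w=10) → cum 10
  block 18 (Elwood, w=175) → cum 185
  block 26 (Holt, w=125) → cum 310
  block 30 (Brookfield, w=175) → cum 485  ≥ 372.5 → median here
  block 50 (Ashton, w=20) → cum 505
  block 64 (Denby, w=60) → cum 565
  block 75 (Calder, w=120) → cum 685
  block 78 (Granby, w=60) → cum 745
Optimal location: block 30.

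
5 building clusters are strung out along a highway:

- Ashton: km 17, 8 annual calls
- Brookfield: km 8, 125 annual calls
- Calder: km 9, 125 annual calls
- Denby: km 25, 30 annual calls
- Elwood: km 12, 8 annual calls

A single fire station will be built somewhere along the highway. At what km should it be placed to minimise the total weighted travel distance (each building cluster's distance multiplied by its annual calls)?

x = 9

For a sum of weighted absolute distances on a line, the optimum is the weighted median (not the mean). Total weight W = 296; half-weight = 148.
Sort by position and accumulate weight:
  km 8 (Brookfield, w=125) → cum 125
  km 9 (Calder, w=125) → cum 250  ≥ 148 → median here
  km 12 (Elwood, w=8) → cum 258
  km 17 (Ashton, w=8) → cum 266
  km 25 (Denby, w=30) → cum 296
Optimal location: km 9.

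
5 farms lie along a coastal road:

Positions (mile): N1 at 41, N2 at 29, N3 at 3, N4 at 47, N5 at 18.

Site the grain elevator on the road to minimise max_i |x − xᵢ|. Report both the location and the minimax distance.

location 25, max distance 22

The 1-center on a line is the midpoint of the two extreme points: leftmost at 3, rightmost at 47.
Optimal location = (3 + 47)/2 = 25; maximum distance = (47 − 3)/2 = 22.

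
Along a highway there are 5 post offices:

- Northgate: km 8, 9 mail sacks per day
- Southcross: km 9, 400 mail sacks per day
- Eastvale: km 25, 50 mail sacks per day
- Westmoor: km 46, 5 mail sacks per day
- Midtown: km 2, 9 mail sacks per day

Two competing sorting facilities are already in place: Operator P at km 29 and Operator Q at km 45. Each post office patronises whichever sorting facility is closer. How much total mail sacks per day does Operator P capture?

The indifferent point is the midpoint (29+45)/2 = 37; post offices left of it (closer to Operator P at 29) go to Operator P, those right go to Operator Q.
  Midtown at 2 (w=9) → Operator P
  Northgate at 8 (w=9) → Operator P
  Southcross at 9 (w=400) → Operator P
  Eastvale at 25 (w=50) → Operator P
  Westmoor at 46 (w=5) → Operator Q
Operator P captures 468; Operator Q captures 5.

468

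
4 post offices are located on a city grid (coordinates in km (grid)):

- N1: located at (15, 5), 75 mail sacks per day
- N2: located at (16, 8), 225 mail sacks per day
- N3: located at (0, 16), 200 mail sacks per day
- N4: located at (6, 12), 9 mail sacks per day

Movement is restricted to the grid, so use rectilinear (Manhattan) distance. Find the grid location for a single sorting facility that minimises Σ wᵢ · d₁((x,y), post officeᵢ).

Manhattan distance separates: Σwᵢ(|x−xᵢ|+|y−yᵢ|) = Σwᵢ|x−xᵢ| + Σwᵢ|y−yᵢ|, so x and y are optimised independently as 1-D weighted medians.
Total weight W = 509; half = 254.5.
x-coordinate, sorted with cumulative weight:
  x=0 (N3, w=200) cum 200
  x=6 (N4, w=9) cum 209
  x=15 (N1, w=75) cum 284  ← median
  x=16 (N2, w=225) cum 509
⇒ x* = 15
y-coordinate, sorted with cumulative weight:
  y=5 (N1, w=75) cum 75
  y=8 (N2, w=225) cum 300  ← median
  y=12 (N4, w=9) cum 309
  y=16 (N3, w=200) cum 509
⇒ y* = 8

(15, 8)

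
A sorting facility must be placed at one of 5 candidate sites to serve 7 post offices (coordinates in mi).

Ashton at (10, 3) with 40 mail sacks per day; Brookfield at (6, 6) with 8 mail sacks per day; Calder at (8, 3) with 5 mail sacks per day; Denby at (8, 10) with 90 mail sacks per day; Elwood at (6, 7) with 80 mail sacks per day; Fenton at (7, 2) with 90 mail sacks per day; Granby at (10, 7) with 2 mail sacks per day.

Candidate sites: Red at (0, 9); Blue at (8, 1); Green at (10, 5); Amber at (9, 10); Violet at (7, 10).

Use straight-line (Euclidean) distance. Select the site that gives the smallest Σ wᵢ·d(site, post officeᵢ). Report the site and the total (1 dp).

Green, total 1355.4 mi

Total weighted distance at each candidate:
  Red (0, 9): total = 2713.1
  Blue (8, 1): total = 1622.1
  Green (10, 5): total = 1355.4
  Amber (9, 10): total = 1536.1
  Violet (7, 10): total = 1444.4
Minimum is at Green with total 1355.4 mi.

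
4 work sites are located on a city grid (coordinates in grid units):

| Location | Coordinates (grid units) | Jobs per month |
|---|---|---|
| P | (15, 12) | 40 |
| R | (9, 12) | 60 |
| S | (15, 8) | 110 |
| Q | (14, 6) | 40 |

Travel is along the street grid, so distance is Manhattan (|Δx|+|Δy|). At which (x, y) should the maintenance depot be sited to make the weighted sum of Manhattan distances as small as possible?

(15, 8)

Manhattan distance separates: Σwᵢ(|x−xᵢ|+|y−yᵢ|) = Σwᵢ|x−xᵢ| + Σwᵢ|y−yᵢ|, so x and y are optimised independently as 1-D weighted medians.
Total weight W = 250; half = 125.
x-coordinate, sorted with cumulative weight:
  x=9 (R, w=60) cum 60
  x=14 (Q, w=40) cum 100
  x=15 (P, w=40) cum 140  ← median
  x=15 (S, w=110) cum 250
⇒ x* = 15
y-coordinate, sorted with cumulative weight:
  y=6 (Q, w=40) cum 40
  y=8 (S, w=110) cum 150  ← median
  y=12 (P, w=40) cum 190
  y=12 (R, w=60) cum 250
⇒ y* = 8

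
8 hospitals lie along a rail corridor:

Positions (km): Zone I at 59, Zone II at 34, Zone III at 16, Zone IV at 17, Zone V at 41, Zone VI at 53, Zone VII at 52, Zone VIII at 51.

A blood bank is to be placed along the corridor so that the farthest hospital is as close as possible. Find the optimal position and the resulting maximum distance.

The 1-center on a line is the midpoint of the two extreme points: leftmost at 16, rightmost at 59.
Optimal location = (16 + 59)/2 = 37.5; maximum distance = (59 − 16)/2 = 21.5.

location 37.5, max distance 21.5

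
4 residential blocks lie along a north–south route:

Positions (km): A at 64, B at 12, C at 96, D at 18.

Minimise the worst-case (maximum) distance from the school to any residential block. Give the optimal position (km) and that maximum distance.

The 1-center on a line is the midpoint of the two extreme points: leftmost at 12, rightmost at 96.
Optimal location = (12 + 96)/2 = 54; maximum distance = (96 − 12)/2 = 42.

location 54, max distance 42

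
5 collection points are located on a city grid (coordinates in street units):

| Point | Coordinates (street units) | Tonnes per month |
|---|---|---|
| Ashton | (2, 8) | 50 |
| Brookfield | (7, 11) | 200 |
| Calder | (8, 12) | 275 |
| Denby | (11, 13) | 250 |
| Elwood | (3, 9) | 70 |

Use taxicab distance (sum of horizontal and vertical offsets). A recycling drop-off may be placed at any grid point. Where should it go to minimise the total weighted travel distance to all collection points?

(8, 12)

Manhattan distance separates: Σwᵢ(|x−xᵢ|+|y−yᵢ|) = Σwᵢ|x−xᵢ| + Σwᵢ|y−yᵢ|, so x and y are optimised independently as 1-D weighted medians.
Total weight W = 845; half = 422.5.
x-coordinate, sorted with cumulative weight:
  x=2 (Ashton, w=50) cum 50
  x=3 (Elwood, w=70) cum 120
  x=7 (Brookfield, w=200) cum 320
  x=8 (Calder, w=275) cum 595  ← median
  x=11 (Denby, w=250) cum 845
⇒ x* = 8
y-coordinate, sorted with cumulative weight:
  y=8 (Ashton, w=50) cum 50
  y=9 (Elwood, w=70) cum 120
  y=11 (Brookfield, w=200) cum 320
  y=12 (Calder, w=275) cum 595  ← median
  y=13 (Denby, w=250) cum 845
⇒ y* = 12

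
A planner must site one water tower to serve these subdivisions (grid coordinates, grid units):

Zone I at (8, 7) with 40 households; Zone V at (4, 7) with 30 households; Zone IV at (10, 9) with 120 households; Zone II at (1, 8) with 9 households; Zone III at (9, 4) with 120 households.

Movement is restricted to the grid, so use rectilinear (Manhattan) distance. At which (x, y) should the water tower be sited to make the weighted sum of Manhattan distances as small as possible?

(9, 7)

Manhattan distance separates: Σwᵢ(|x−xᵢ|+|y−yᵢ|) = Σwᵢ|x−xᵢ| + Σwᵢ|y−yᵢ|, so x and y are optimised independently as 1-D weighted medians.
Total weight W = 319; half = 159.5.
x-coordinate, sorted with cumulative weight:
  x=1 (Zone II, w=9) cum 9
  x=4 (Zone V, w=30) cum 39
  x=8 (Zone I, w=40) cum 79
  x=9 (Zone III, w=120) cum 199  ← median
  x=10 (Zone IV, w=120) cum 319
⇒ x* = 9
y-coordinate, sorted with cumulative weight:
  y=4 (Zone III, w=120) cum 120
  y=7 (Zone I, w=40) cum 160  ← median
  y=7 (Zone V, w=30) cum 190
  y=8 (Zone II, w=9) cum 199
  y=9 (Zone IV, w=120) cum 319
⇒ y* = 7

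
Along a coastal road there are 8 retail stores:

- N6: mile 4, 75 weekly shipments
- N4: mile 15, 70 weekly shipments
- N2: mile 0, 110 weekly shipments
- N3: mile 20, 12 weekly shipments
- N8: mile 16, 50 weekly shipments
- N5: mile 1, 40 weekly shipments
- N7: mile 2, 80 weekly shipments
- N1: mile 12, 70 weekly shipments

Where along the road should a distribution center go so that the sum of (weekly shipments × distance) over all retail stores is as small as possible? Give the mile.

For a sum of weighted absolute distances on a line, the optimum is the weighted median (not the mean). Total weight W = 507; half-weight = 253.5.
Sort by position and accumulate weight:
  mile 0 (N2, w=110) → cum 110
  mile 1 (N5, w=40) → cum 150
  mile 2 (N7, w=80) → cum 230
  mile 4 (N6, w=75) → cum 305  ≥ 253.5 → median here
  mile 12 (N1, w=70) → cum 375
  mile 15 (N4, w=70) → cum 445
  mile 16 (N8, w=50) → cum 495
  mile 20 (N3, w=12) → cum 507
Optimal location: mile 4.

x = 4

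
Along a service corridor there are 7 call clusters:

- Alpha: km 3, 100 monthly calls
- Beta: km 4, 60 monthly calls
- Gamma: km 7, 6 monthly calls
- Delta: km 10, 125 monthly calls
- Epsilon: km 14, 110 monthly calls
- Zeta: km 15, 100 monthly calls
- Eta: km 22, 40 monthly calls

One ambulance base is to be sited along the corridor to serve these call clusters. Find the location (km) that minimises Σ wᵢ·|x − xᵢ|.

x = 10

For a sum of weighted absolute distances on a line, the optimum is the weighted median (not the mean). Total weight W = 541; half-weight = 270.5.
Sort by position and accumulate weight:
  km 3 (Alpha, w=100) → cum 100
  km 4 (Beta, w=60) → cum 160
  km 7 (Gamma, w=6) → cum 166
  km 10 (Delta, w=125) → cum 291  ≥ 270.5 → median here
  km 14 (Epsilon, w=110) → cum 401
  km 15 (Zeta, w=100) → cum 501
  km 22 (Eta, w=40) → cum 541
Optimal location: km 10.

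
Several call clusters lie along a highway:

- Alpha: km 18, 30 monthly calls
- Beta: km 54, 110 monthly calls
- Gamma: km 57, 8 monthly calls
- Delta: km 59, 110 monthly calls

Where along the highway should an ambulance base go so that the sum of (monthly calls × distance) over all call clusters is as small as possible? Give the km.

For a sum of weighted absolute distances on a line, the optimum is the weighted median (not the mean). Total weight W = 258; half-weight = 129.
Sort by position and accumulate weight:
  km 18 (Alpha, w=30) → cum 30
  km 54 (Beta, w=110) → cum 140  ≥ 129 → median here
  km 57 (Gamma, w=8) → cum 148
  km 59 (Delta, w=110) → cum 258
Optimal location: km 54.

x = 54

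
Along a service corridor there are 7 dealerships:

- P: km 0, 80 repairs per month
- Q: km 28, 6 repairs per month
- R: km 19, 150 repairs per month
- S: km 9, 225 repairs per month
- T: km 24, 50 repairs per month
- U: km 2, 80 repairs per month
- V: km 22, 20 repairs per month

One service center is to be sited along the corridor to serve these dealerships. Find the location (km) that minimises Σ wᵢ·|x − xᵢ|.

x = 9

For a sum of weighted absolute distances on a line, the optimum is the weighted median (not the mean). Total weight W = 611; half-weight = 305.5.
Sort by position and accumulate weight:
  km 0 (P, w=80) → cum 80
  km 2 (U, w=80) → cum 160
  km 9 (S, w=225) → cum 385  ≥ 305.5 → median here
  km 19 (R, w=150) → cum 535
  km 22 (V, w=20) → cum 555
  km 24 (T, w=50) → cum 605
  km 28 (Q, w=6) → cum 611
Optimal location: km 9.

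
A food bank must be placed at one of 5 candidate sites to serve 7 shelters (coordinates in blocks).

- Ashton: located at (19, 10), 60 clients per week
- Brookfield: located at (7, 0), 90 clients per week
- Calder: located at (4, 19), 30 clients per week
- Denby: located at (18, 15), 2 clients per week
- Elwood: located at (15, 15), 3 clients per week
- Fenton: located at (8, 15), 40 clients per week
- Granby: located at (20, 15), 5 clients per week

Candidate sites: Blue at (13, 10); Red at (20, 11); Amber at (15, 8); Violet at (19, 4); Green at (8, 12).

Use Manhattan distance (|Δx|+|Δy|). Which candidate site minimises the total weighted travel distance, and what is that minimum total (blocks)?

Total weighted distance at each candidate:
  Blue (13, 10): total = 2841
  Red (20, 11): total = 3699
  Amber (15, 8): total = 3121
  Violet (19, 4): total = 3709
  Green (8, 12): total = 2531
Minimum is at Green with total 2531 blocks.

Green, total 2531 blocks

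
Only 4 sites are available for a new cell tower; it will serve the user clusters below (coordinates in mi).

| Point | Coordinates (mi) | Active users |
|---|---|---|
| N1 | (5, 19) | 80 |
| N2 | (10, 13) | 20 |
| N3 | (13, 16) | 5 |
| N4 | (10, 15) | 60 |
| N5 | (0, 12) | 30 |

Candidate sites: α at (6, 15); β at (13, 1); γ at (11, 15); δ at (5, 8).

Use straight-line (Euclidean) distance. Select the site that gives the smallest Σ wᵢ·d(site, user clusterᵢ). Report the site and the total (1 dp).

α, total 895.9 mi

Total weighted distance at each candidate:
  α (6, 15): total = 895.9
  β (13, 1): total = 3268.2
  γ (11, 15): total = 1034.8
  δ (5, 8): total = 1786.2
Minimum is at α with total 895.9 mi.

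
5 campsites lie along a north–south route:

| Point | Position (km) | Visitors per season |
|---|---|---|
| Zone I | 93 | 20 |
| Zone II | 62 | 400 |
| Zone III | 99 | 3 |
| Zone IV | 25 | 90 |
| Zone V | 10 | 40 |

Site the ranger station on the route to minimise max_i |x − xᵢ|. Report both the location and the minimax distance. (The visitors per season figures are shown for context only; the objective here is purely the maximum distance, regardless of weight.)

The 1-center on a line is the midpoint of the two extreme points: leftmost at 10, rightmost at 99.
Optimal location = (10 + 99)/2 = 54.5; maximum distance = (99 − 10)/2 = 44.5.

location 54.5, max distance 44.5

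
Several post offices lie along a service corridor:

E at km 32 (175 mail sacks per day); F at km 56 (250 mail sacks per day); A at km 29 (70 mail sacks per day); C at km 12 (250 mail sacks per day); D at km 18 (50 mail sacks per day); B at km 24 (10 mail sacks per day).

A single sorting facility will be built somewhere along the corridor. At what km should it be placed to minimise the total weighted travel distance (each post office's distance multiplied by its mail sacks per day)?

For a sum of weighted absolute distances on a line, the optimum is the weighted median (not the mean). Total weight W = 805; half-weight = 402.5.
Sort by position and accumulate weight:
  km 12 (C, w=250) → cum 250
  km 18 (D, w=50) → cum 300
  km 24 (B, w=10) → cum 310
  km 29 (A, w=70) → cum 380
  km 32 (E, w=175) → cum 555  ≥ 402.5 → median here
  km 56 (F, w=250) → cum 805
Optimal location: km 32.

x = 32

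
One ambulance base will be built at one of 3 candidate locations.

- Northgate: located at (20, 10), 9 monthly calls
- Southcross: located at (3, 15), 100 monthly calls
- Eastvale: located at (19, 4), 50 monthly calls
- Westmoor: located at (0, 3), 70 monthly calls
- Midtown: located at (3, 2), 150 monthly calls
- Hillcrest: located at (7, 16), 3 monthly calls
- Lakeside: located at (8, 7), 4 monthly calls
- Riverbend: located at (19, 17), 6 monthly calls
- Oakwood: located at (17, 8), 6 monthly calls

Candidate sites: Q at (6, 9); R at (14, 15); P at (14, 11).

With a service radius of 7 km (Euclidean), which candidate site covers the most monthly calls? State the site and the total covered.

Q, covering 104

Coverage radius r = 7 km; a point is covered iff (Δx)²+(Δy)² ≤ 7² = 49.
  Q (6, 9): covers {Southcross, Lakeside} → 104
  R (14, 15): covers {Riverbend} → 6
  P (14, 11): covers {Northgate, Oakwood} → 15
Maximum coverage at Q: 104 monthly calls.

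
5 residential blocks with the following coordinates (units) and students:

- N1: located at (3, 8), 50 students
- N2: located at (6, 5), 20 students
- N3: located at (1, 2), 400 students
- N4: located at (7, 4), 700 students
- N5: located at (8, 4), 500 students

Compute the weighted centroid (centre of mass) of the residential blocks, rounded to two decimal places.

The minimiser of Σwᵢ‖p−pᵢ‖² is the weighted centroid p* = (Σwᵢpᵢ)/(Σwᵢ).
Σwᵢ = 1670.
Σwᵢxᵢ = 50·3 + 20·6 + 400·1 + 700·7 + 500·8 = 9570.
Σwᵢyᵢ = 50·8 + 20·5 + 400·2 + 700·4 + 500·4 = 6100.
x* = 9570/1670 = 5.73, y* = 6100/1670 = 3.65.

(5.73, 3.65)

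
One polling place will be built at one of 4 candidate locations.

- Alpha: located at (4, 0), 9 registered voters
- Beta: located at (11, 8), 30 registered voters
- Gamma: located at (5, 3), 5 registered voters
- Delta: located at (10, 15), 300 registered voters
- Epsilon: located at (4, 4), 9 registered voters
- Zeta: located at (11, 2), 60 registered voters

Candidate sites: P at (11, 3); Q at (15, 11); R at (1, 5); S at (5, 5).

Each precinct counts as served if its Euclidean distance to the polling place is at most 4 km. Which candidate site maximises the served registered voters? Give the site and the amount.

P, covering 60

Coverage radius r = 4 km; a point is covered iff (Δx)²+(Δy)² ≤ 4² = 16.
  P (11, 3): covers {Zeta} → 60
  Q (15, 11): covers {none} → 0
  R (1, 5): covers {Epsilon} → 9
  S (5, 5): covers {Gamma, Epsilon} → 14
Maximum coverage at P: 60 registered voters.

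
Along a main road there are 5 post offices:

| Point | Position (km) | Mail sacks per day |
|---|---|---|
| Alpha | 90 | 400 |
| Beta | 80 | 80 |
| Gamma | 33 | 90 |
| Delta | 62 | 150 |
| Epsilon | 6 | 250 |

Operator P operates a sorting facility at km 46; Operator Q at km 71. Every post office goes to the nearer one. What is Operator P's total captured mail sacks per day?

The indifferent point is the midpoint (46+71)/2 = 58.5; post offices left of it (closer to Operator P at 46) go to Operator P, those right go to Operator Q.
  Epsilon at 6 (w=250) → Operator P
  Gamma at 33 (w=90) → Operator P
  Delta at 62 (w=150) → Operator Q
  Beta at 80 (w=80) → Operator Q
  Alpha at 90 (w=400) → Operator Q
Operator P captures 340; Operator Q captures 630.

340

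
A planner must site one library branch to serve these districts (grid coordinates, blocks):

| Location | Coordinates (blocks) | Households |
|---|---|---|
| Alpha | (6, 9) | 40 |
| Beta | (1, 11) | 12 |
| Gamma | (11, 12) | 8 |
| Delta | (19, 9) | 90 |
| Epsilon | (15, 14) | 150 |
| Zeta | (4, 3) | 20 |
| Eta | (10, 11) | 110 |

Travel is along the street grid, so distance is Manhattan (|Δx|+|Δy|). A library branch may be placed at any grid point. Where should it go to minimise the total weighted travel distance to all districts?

Manhattan distance separates: Σwᵢ(|x−xᵢ|+|y−yᵢ|) = Σwᵢ|x−xᵢ| + Σwᵢ|y−yᵢ|, so x and y are optimised independently as 1-D weighted medians.
Total weight W = 430; half = 215.
x-coordinate, sorted with cumulative weight:
  x=1 (Beta, w=12) cum 12
  x=4 (Zeta, w=20) cum 32
  x=6 (Alpha, w=40) cum 72
  x=10 (Eta, w=110) cum 182
  x=11 (Gamma, w=8) cum 190
  x=15 (Epsilon, w=150) cum 340  ← median
  x=19 (Delta, w=90) cum 430
⇒ x* = 15
y-coordinate, sorted with cumulative weight:
  y=3 (Zeta, w=20) cum 20
  y=9 (Alpha, w=40) cum 60
  y=9 (Delta, w=90) cum 150
  y=11 (Beta, w=12) cum 162
  y=11 (Eta, w=110) cum 272  ← median
  y=12 (Gamma, w=8) cum 280
  y=14 (Epsilon, w=150) cum 430
⇒ y* = 11

(15, 11)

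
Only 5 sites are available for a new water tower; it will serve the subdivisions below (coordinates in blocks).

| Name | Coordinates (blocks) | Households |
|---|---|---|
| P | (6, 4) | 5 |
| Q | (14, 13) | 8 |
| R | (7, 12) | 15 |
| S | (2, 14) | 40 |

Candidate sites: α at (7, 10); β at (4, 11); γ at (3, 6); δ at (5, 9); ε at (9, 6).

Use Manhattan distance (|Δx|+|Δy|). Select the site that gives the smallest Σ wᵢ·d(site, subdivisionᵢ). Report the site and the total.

Total weighted distance at each candidate:
  α (7, 10): total = 505
  β (4, 11): total = 401
  γ (3, 6): total = 679
  δ (5, 9): total = 529
  ε (9, 6): total = 841
Minimum is at β with total 401 blocks.

β, total 401 blocks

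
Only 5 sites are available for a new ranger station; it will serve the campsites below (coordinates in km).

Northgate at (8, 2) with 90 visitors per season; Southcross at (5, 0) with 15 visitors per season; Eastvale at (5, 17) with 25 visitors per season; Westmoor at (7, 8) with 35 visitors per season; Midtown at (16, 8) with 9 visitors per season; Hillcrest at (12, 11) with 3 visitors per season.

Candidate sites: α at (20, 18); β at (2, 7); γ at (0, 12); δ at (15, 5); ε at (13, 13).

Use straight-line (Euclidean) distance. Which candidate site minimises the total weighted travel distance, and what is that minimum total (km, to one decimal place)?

Total weighted distance at each candidate:
  α (20, 18): total = 3230.2
  β (2, 7): total = 1415.3
  γ (0, 12): total = 1991.1
  δ (15, 5): total = 1591.3
  ε (13, 13): total = 1872.6
Minimum is at β with total 1415.3 km.

β, total 1415.3 km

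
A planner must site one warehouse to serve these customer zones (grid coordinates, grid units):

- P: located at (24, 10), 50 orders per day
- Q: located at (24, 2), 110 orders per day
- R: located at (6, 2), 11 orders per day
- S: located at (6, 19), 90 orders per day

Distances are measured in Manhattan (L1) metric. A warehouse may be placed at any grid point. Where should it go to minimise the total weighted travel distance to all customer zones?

(24, 10)

Manhattan distance separates: Σwᵢ(|x−xᵢ|+|y−yᵢ|) = Σwᵢ|x−xᵢ| + Σwᵢ|y−yᵢ|, so x and y are optimised independently as 1-D weighted medians.
Total weight W = 261; half = 130.5.
x-coordinate, sorted with cumulative weight:
  x=6 (R, w=11) cum 11
  x=6 (S, w=90) cum 101
  x=24 (P, w=50) cum 151  ← median
  x=24 (Q, w=110) cum 261
⇒ x* = 24
y-coordinate, sorted with cumulative weight:
  y=2 (Q, w=110) cum 110
  y=2 (R, w=11) cum 121
  y=10 (P, w=50) cum 171  ← median
  y=19 (S, w=90) cum 261
⇒ y* = 10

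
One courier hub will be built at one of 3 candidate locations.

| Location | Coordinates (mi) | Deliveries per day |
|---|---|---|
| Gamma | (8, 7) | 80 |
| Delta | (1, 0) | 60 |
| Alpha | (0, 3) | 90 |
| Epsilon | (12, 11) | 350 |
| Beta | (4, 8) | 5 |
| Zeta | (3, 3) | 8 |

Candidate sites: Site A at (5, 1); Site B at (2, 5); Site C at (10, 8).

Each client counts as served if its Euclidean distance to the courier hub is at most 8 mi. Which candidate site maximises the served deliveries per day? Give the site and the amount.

Coverage radius r = 8 mi; a point is covered iff (Δx)²+(Δy)² ≤ 8² = 64.
  Site A (5, 1): covers {Gamma, Delta, Alpha, Beta, Zeta} → 243
  Site B (2, 5): covers {Gamma, Delta, Alpha, Beta, Zeta} → 243
  Site C (10, 8): covers {Gamma, Epsilon, Beta} → 435
Maximum coverage at Site C: 435 deliveries per day.

Site C, covering 435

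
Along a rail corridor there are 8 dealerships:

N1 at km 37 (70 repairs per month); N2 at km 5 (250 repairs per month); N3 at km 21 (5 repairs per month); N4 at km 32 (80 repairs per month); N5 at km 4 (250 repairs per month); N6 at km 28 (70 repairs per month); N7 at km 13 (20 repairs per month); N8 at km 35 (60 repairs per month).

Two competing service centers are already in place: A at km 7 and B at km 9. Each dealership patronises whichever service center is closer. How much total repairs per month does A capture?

The indifferent point is the midpoint (7+9)/2 = 8; dealerships left of it (closer to A at 7) go to A, those right go to B.
  N5 at 4 (w=250) → A
  N2 at 5 (w=250) → A
  N7 at 13 (w=20) → B
  N3 at 21 (w=5) → B
  N6 at 28 (w=70) → B
  N4 at 32 (w=80) → B
  N8 at 35 (w=60) → B
  N1 at 37 (w=70) → B
A captures 500; B captures 305.

500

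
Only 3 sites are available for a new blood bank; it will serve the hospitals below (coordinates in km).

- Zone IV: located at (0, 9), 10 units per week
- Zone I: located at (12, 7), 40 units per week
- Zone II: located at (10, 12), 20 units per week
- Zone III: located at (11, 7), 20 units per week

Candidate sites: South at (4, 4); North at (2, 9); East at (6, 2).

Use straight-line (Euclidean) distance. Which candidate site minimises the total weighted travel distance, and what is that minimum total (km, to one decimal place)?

South, total 758.1 km

Total weighted distance at each candidate:
  South (4, 4): total = 758.1
  North (2, 9): total = 783.2
  East (6, 2): total = 761.4
Minimum is at South with total 758.1 km.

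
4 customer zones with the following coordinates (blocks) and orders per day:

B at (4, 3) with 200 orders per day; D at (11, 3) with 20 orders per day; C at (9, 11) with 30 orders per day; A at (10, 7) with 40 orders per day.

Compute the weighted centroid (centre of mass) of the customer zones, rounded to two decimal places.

The minimiser of Σwᵢ‖p−pᵢ‖² is the weighted centroid p* = (Σwᵢpᵢ)/(Σwᵢ).
Σwᵢ = 290.
Σwᵢxᵢ = 200·4 + 20·11 + 30·9 + 40·10 = 1690.
Σwᵢyᵢ = 200·3 + 20·3 + 30·11 + 40·7 = 1270.
x* = 1690/290 = 5.83, y* = 1270/290 = 4.38.

(5.83, 4.38)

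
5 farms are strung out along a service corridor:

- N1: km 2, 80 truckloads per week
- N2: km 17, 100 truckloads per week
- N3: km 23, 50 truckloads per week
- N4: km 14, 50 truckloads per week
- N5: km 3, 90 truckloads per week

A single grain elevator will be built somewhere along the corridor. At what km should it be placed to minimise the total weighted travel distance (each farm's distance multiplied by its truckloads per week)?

For a sum of weighted absolute distances on a line, the optimum is the weighted median (not the mean). Total weight W = 370; half-weight = 185.
Sort by position and accumulate weight:
  km 2 (N1, w=80) → cum 80
  km 3 (N5, w=90) → cum 170
  km 14 (N4, w=50) → cum 220  ≥ 185 → median here
  km 17 (N2, w=100) → cum 320
  km 23 (N3, w=50) → cum 370
Optimal location: km 14.

x = 14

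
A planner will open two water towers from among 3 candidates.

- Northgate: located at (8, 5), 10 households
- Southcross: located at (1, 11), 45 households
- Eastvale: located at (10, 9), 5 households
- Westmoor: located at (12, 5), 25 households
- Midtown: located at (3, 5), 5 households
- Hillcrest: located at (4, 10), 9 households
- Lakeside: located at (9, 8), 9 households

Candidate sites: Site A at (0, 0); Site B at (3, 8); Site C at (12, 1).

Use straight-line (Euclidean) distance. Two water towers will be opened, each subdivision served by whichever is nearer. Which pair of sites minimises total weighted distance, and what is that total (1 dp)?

{Site B, Site C}, total 443.3

Evaluate every pair (each demand assigned to the nearer of the two):
  {Site B, Site C}: total = 443.3
  {Site A, Site B}: total = 582.2
  {Site A, Site C}: total = 889.5
Best pair: {Site B, Site C} with total 443.3.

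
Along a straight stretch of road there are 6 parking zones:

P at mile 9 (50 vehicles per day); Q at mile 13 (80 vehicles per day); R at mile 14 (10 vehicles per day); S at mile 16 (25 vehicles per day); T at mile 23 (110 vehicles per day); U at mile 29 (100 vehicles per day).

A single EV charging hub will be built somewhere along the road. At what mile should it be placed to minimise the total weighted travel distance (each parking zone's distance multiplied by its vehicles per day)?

x = 23

For a sum of weighted absolute distances on a line, the optimum is the weighted median (not the mean). Total weight W = 375; half-weight = 187.5.
Sort by position and accumulate weight:
  mile 9 (P, w=50) → cum 50
  mile 13 (Q, w=80) → cum 130
  mile 14 (R, w=10) → cum 140
  mile 16 (S, w=25) → cum 165
  mile 23 (T, w=110) → cum 275  ≥ 187.5 → median here
  mile 29 (U, w=100) → cum 375
Optimal location: mile 23.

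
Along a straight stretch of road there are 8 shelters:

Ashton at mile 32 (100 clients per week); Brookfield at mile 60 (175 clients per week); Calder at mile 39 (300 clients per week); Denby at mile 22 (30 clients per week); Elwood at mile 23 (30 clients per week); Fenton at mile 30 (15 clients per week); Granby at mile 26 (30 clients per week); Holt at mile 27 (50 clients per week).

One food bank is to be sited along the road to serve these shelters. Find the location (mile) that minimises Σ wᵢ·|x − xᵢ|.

x = 39

For a sum of weighted absolute distances on a line, the optimum is the weighted median (not the mean). Total weight W = 730; half-weight = 365.
Sort by position and accumulate weight:
  mile 22 (Denby, w=30) → cum 30
  mile 23 (Elwood, w=30) → cum 60
  mile 26 (Granby, w=30) → cum 90
  mile 27 (Holt, w=50) → cum 140
  mile 30 (Fenton, w=15) → cum 155
  mile 32 (Ashton, w=100) → cum 255
  mile 39 (Calder, w=300) → cum 555  ≥ 365 → median here
  mile 60 (Brookfield, w=175) → cum 730
Optimal location: mile 39.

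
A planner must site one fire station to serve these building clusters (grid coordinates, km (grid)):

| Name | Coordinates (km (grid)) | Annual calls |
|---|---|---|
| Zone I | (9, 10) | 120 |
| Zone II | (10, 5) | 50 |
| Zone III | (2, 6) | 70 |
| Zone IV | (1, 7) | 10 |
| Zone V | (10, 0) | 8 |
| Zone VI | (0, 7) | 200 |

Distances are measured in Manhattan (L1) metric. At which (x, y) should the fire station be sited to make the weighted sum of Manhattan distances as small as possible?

(2, 7)

Manhattan distance separates: Σwᵢ(|x−xᵢ|+|y−yᵢ|) = Σwᵢ|x−xᵢ| + Σwᵢ|y−yᵢ|, so x and y are optimised independently as 1-D weighted medians.
Total weight W = 458; half = 229.
x-coordinate, sorted with cumulative weight:
  x=0 (Zone VI, w=200) cum 200
  x=1 (Zone IV, w=10) cum 210
  x=2 (Zone III, w=70) cum 280  ← median
  x=9 (Zone I, w=120) cum 400
  x=10 (Zone II, w=50) cum 450
  x=10 (Zone V, w=8) cum 458
⇒ x* = 2
y-coordinate, sorted with cumulative weight:
  y=0 (Zone V, w=8) cum 8
  y=5 (Zone II, w=50) cum 58
  y=6 (Zone III, w=70) cum 128
  y=7 (Zone IV, w=10) cum 138
  y=7 (Zone VI, w=200) cum 338  ← median
  y=10 (Zone I, w=120) cum 458
⇒ y* = 7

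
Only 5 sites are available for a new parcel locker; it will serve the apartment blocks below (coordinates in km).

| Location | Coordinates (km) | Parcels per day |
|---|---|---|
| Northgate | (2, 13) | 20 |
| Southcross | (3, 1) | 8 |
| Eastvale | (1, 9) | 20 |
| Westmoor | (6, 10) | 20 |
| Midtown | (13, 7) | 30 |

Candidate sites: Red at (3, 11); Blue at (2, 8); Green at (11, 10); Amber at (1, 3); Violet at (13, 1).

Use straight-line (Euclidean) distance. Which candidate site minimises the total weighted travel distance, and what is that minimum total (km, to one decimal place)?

Red, total 567.6 km

Total weighted distance at each candidate:
  Red (3, 11): total = 567.6
  Blue (2, 8): total = 605.7
  Green (11, 10): total = 695.2
  Amber (1, 3): total = 895.1
  Violet (13, 1): total = 1102.1
Minimum is at Red with total 567.6 km.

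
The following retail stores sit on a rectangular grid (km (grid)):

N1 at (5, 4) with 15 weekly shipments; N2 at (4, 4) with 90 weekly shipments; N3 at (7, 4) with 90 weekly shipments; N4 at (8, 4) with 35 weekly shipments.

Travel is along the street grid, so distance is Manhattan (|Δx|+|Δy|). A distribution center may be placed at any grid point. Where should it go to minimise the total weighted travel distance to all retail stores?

(7, 4)

Manhattan distance separates: Σwᵢ(|x−xᵢ|+|y−yᵢ|) = Σwᵢ|x−xᵢ| + Σwᵢ|y−yᵢ|, so x and y are optimised independently as 1-D weighted medians.
Total weight W = 230; half = 115.
x-coordinate, sorted with cumulative weight:
  x=4 (N2, w=90) cum 90
  x=5 (N1, w=15) cum 105
  x=7 (N3, w=90) cum 195  ← median
  x=8 (N4, w=35) cum 230
⇒ x* = 7
y-coordinate, sorted with cumulative weight:
  y=4 (N1, w=15) cum 15
  y=4 (N2, w=90) cum 105
  y=4 (N3, w=90) cum 195  ← median
  y=4 (N4, w=35) cum 230
⇒ y* = 4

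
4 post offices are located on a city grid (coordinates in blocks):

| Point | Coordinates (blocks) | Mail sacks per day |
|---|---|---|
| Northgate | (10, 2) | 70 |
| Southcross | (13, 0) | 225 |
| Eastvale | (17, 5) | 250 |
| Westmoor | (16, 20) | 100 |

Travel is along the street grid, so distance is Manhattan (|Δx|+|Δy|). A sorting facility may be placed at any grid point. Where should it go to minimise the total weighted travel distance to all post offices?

Manhattan distance separates: Σwᵢ(|x−xᵢ|+|y−yᵢ|) = Σwᵢ|x−xᵢ| + Σwᵢ|y−yᵢ|, so x and y are optimised independently as 1-D weighted medians.
Total weight W = 645; half = 322.5.
x-coordinate, sorted with cumulative weight:
  x=10 (Northgate, w=70) cum 70
  x=13 (Southcross, w=225) cum 295
  x=16 (Westmoor, w=100) cum 395  ← median
  x=17 (Eastvale, w=250) cum 645
⇒ x* = 16
y-coordinate, sorted with cumulative weight:
  y=0 (Southcross, w=225) cum 225
  y=2 (Northgate, w=70) cum 295
  y=5 (Eastvale, w=250) cum 545  ← median
  y=20 (Westmoor, w=100) cum 645
⇒ y* = 5

(16, 5)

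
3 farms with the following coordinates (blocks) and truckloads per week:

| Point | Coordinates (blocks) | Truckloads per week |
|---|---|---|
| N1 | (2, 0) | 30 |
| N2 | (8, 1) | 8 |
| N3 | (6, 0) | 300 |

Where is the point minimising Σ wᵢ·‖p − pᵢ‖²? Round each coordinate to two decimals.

The minimiser of Σwᵢ‖p−pᵢ‖² is the weighted centroid p* = (Σwᵢpᵢ)/(Σwᵢ).
Σwᵢ = 338.
Σwᵢxᵢ = 30·2 + 8·8 + 300·6 = 1924.
Σwᵢyᵢ = 30·0 + 8·1 + 300·0 = 8.
x* = 1924/338 = 5.69, y* = 8/338 = 0.02.

(5.69, 0.02)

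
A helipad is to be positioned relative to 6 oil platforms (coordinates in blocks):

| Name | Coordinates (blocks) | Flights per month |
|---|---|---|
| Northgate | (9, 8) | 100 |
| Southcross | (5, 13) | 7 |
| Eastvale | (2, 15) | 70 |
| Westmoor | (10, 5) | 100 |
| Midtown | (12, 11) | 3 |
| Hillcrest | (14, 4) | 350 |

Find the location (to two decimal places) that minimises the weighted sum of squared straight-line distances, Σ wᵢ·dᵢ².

(11.13, 6.15)

The minimiser of Σwᵢ‖p−pᵢ‖² is the weighted centroid p* = (Σwᵢpᵢ)/(Σwᵢ).
Σwᵢ = 630.
Σwᵢxᵢ = 100·9 + 7·5 + 70·2 + 100·10 + 3·12 + 350·14 = 7011.
Σwᵢyᵢ = 100·8 + 7·13 + 70·15 + 100·5 + 3·11 + 350·4 = 3874.
x* = 7011/630 = 11.13, y* = 3874/630 = 6.15.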